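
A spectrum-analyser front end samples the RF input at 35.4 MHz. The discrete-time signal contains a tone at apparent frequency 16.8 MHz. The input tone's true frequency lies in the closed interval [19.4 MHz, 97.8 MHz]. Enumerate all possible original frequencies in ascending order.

Frequencies that alias to 16.8 MHz are k·fs ± 16.8 MHz for integer k ≥ 0.
k=0: 16.8 MHz.
k=1: 18.6 MHz, 52.2 MHz.
k=2: 54 MHz, 87.6 MHz.
k=3: 89.4 MHz, 123 MHz.
k=4: 124.8 MHz, 158.4 MHz.
Within [19.4 MHz, 97.8 MHz]: 52.2 MHz, 54 MHz, 87.6 MHz, 89.4 MHz.

52.2 MHz, 54 MHz, 87.6 MHz, 89.4 MHz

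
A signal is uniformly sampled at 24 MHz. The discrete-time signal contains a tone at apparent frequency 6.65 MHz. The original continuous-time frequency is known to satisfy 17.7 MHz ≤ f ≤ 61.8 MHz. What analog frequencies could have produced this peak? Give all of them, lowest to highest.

Frequencies that alias to 6.65 MHz are k·fs ± 6.65 MHz for integer k ≥ 0.
k=0: 6.65 MHz.
k=1: 17.35 MHz, 30.65 MHz.
k=2: 41.35 MHz, 54.65 MHz.
k=3: 65.35 MHz, 78.65 MHz.
Within [17.7 MHz, 61.8 MHz]: 30.65 MHz, 41.35 MHz, 54.65 MHz.

30.65 MHz, 41.35 MHz, 54.65 MHz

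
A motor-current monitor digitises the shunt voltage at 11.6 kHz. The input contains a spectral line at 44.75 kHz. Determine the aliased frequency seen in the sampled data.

44.75 kHz mod fs = 9.95 kHz.
9.95 kHz > fs/2 = 5.8 kHz, folds to fs − 9.95 kHz = 1.65 kHz.

1.65 kHz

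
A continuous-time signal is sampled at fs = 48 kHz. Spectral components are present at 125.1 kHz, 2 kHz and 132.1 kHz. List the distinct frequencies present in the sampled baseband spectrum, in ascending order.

2 kHz, 11.9 kHz, 18.9 kHz

fs/2 = 24 kHz.
125.1 kHz mod fs = 29.1 kHz.
29.1 kHz > fs/2 = 24 kHz, folds to fs − 29.1 kHz = 18.9 kHz.
2 kHz ≤ fs/2 = 24 kHz, passes unchanged.
132.1 kHz mod fs = 36.1 kHz.
36.1 kHz > fs/2 = 24 kHz, folds to fs − 36.1 kHz = 11.9 kHz.
Distinct values: {2 kHz, 11.9 kHz, 18.9 kHz}.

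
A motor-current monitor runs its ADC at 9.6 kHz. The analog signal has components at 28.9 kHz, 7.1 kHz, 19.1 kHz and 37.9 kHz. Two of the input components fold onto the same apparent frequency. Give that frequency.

0.1 kHz

fs/2 = 4.8 kHz.
28.9 kHz mod fs = 0.1 kHz.
0.1 kHz ≤ fs/2 = 4.8 kHz, appears at 0.1 kHz.
7.1 kHz > fs/2 = 4.8 kHz, folds to fs − 7.1 kHz = 2.5 kHz.
19.1 kHz mod fs = 9.5 kHz.
9.5 kHz > fs/2 = 4.8 kHz, folds to fs − 9.5 kHz = 0.1 kHz.
37.9 kHz mod fs = 9.1 kHz.
9.1 kHz > fs/2 = 4.8 kHz, folds to fs − 9.1 kHz = 0.5 kHz.
19.1 kHz and 28.9 kHz both map to 0.1 kHz.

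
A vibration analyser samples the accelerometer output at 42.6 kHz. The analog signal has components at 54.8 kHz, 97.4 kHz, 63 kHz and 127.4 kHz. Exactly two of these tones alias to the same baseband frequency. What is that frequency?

12.2 kHz

fs/2 = 21.3 kHz.
54.8 kHz mod fs = 12.2 kHz.
12.2 kHz ≤ fs/2 = 21.3 kHz, appears at 12.2 kHz.
97.4 kHz mod fs = 12.2 kHz.
12.2 kHz ≤ fs/2 = 21.3 kHz, appears at 12.2 kHz.
63 kHz mod fs = 20.4 kHz.
20.4 kHz ≤ fs/2 = 21.3 kHz, appears at 20.4 kHz.
127.4 kHz mod fs = 42.2 kHz.
42.2 kHz > fs/2 = 21.3 kHz, folds to fs − 42.2 kHz = 0.4 kHz.
54.8 kHz and 97.4 kHz both map to 12.2 kHz.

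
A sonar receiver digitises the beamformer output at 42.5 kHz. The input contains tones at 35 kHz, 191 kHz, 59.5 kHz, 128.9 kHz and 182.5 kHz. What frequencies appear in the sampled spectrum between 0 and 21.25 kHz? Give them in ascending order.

1.4 kHz, 7.5 kHz, 12.5 kHz, 17 kHz, 21 kHz

fs/2 = 21.25 kHz.
35 kHz > fs/2 = 21.25 kHz, folds to fs − 35 kHz = 7.5 kHz.
191 kHz mod fs = 21 kHz.
21 kHz ≤ fs/2 = 21.25 kHz, appears at 21 kHz.
59.5 kHz mod fs = 17 kHz.
17 kHz ≤ fs/2 = 21.25 kHz, appears at 17 kHz.
128.9 kHz mod fs = 1.4 kHz.
1.4 kHz ≤ fs/2 = 21.25 kHz, appears at 1.4 kHz.
182.5 kHz mod fs = 12.5 kHz.
12.5 kHz ≤ fs/2 = 21.25 kHz, appears at 12.5 kHz.
Distinct values: {1.4 kHz, 7.5 kHz, 12.5 kHz, 17 kHz, 21 kHz}.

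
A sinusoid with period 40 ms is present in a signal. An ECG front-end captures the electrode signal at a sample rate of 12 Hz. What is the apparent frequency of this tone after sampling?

T = 40 ms → f = 1/T = 25 Hz.
25 Hz mod fs = 1 Hz.
1 Hz ≤ fs/2 = 6 Hz, appears at 1 Hz.

1 Hz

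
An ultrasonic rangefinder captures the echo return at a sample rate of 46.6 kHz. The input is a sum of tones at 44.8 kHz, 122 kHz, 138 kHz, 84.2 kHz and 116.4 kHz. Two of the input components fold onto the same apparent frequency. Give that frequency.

1.8 kHz

fs/2 = 23.3 kHz.
44.8 kHz > fs/2 = 23.3 kHz, folds to fs − 44.8 kHz = 1.8 kHz.
122 kHz mod fs = 28.8 kHz.
28.8 kHz > fs/2 = 23.3 kHz, folds to fs − 28.8 kHz = 17.8 kHz.
138 kHz mod fs = 44.8 kHz.
44.8 kHz > fs/2 = 23.3 kHz, folds to fs − 44.8 kHz = 1.8 kHz.
84.2 kHz mod fs = 37.6 kHz.
37.6 kHz > fs/2 = 23.3 kHz, folds to fs − 37.6 kHz = 9 kHz.
116.4 kHz mod fs = 23.2 kHz.
23.2 kHz ≤ fs/2 = 23.3 kHz, appears at 23.2 kHz.
44.8 kHz and 138 kHz both map to 1.8 kHz.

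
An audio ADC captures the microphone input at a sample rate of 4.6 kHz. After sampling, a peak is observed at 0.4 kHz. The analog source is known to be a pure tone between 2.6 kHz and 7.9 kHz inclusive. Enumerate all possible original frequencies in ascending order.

4.2 kHz, 5 kHz

Frequencies that alias to 0.4 kHz are k·fs ± 0.4 kHz for integer k ≥ 0.
k=0: 0.4 kHz.
k=1: 4.2 kHz, 5 kHz.
k=2: 8.8 kHz, 9.6 kHz.
Within [2.6 kHz, 7.9 kHz]: 4.2 kHz, 5 kHz.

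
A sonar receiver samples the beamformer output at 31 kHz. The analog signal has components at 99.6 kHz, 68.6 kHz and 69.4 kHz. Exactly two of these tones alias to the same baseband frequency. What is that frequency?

6.6 kHz

fs/2 = 15.5 kHz.
99.6 kHz mod fs = 6.6 kHz.
6.6 kHz ≤ fs/2 = 15.5 kHz, appears at 6.6 kHz.
68.6 kHz mod fs = 6.6 kHz.
6.6 kHz ≤ fs/2 = 15.5 kHz, appears at 6.6 kHz.
69.4 kHz mod fs = 7.4 kHz.
7.4 kHz ≤ fs/2 = 15.5 kHz, appears at 7.4 kHz.
68.6 kHz and 99.6 kHz both map to 6.6 kHz.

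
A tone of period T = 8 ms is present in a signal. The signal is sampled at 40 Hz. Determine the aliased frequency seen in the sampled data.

T = 8 ms → f = 1/T = 125 Hz.
125 Hz mod fs = 5 Hz.
5 Hz ≤ fs/2 = 20 Hz, appears at 5 Hz.

5 Hz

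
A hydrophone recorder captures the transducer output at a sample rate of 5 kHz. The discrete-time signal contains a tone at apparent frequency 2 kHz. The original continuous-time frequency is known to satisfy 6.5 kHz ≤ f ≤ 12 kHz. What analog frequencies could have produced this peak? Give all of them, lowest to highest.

Frequencies that alias to 2 kHz are k·fs ± 2 kHz for integer k ≥ 0.
k=0: 2 kHz.
k=1: 3 kHz, 7 kHz.
k=2: 8 kHz, 12 kHz.
k=3: 13 kHz, 17 kHz.
Within [6.5 kHz, 12 kHz]: 7 kHz, 8 kHz, 12 kHz.

7 kHz, 8 kHz, 12 kHz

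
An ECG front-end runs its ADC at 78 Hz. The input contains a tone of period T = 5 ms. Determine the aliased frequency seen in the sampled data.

T = 5 ms → f = 1/T = 200 Hz.
200 Hz mod fs = 44 Hz.
44 Hz > fs/2 = 39 Hz, folds to fs − 44 Hz = 34 Hz.

34 Hz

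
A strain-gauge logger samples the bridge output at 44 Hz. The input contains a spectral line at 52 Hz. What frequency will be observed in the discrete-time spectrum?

52 Hz mod fs = 8 Hz.
8 Hz ≤ fs/2 = 22 Hz, appears at 8 Hz.

8 Hz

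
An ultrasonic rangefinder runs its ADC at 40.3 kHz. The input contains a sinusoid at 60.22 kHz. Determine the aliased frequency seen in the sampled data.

19.92 kHz

60.22 kHz mod fs = 19.92 kHz.
19.92 kHz ≤ fs/2 = 20.15 kHz, appears at 19.92 kHz.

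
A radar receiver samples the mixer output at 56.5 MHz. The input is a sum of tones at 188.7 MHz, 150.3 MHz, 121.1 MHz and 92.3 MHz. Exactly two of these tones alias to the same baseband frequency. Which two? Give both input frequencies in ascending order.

150.3 MHz, 188.7 MHz

fs/2 = 28.25 MHz.
188.7 MHz mod fs = 19.2 MHz.
19.2 MHz ≤ fs/2 = 28.25 MHz, appears at 19.2 MHz.
150.3 MHz mod fs = 37.3 MHz.
37.3 MHz > fs/2 = 28.25 MHz, folds to fs − 37.3 MHz = 19.2 MHz.
121.1 MHz mod fs = 8.1 MHz.
8.1 MHz ≤ fs/2 = 28.25 MHz, appears at 8.1 MHz.
92.3 MHz mod fs = 35.8 MHz.
35.8 MHz > fs/2 = 28.25 MHz, folds to fs − 35.8 MHz = 20.7 MHz.
150.3 MHz and 188.7 MHz both map to 19.2 MHz.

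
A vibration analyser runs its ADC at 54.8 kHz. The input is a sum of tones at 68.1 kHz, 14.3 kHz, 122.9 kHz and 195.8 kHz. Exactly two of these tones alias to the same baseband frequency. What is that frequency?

13.3 kHz

fs/2 = 27.4 kHz.
68.1 kHz mod fs = 13.3 kHz.
13.3 kHz ≤ fs/2 = 27.4 kHz, appears at 13.3 kHz.
14.3 kHz ≤ fs/2 = 27.4 kHz, passes unchanged.
122.9 kHz mod fs = 13.3 kHz.
13.3 kHz ≤ fs/2 = 27.4 kHz, appears at 13.3 kHz.
195.8 kHz mod fs = 31.4 kHz.
31.4 kHz > fs/2 = 27.4 kHz, folds to fs − 31.4 kHz = 23.4 kHz.
68.1 kHz and 122.9 kHz both map to 13.3 kHz.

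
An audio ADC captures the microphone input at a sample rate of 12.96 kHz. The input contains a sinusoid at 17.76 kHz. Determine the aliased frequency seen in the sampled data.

4.8 kHz

17.76 kHz mod fs = 4.8 kHz.
4.8 kHz ≤ fs/2 = 6.48 kHz, appears at 4.8 kHz.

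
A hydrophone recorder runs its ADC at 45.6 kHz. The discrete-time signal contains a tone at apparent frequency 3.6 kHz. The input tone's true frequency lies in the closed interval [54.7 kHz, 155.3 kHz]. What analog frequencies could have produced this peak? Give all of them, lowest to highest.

87.6 kHz, 94.8 kHz, 133.2 kHz, 140.4 kHz

Frequencies that alias to 3.6 kHz are k·fs ± 3.6 kHz for integer k ≥ 0.
k=0: 3.6 kHz.
k=1: 42 kHz, 49.2 kHz.
k=2: 87.6 kHz, 94.8 kHz.
k=3: 133.2 kHz, 140.4 kHz.
k=4: 178.8 kHz, 186 kHz.
Within [54.7 kHz, 155.3 kHz]: 87.6 kHz, 94.8 kHz, 133.2 kHz, 140.4 kHz.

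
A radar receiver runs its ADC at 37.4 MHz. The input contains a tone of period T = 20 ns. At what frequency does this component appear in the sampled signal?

12.6 MHz

T = 20 ns → f = 1/T = 50 MHz.
50 MHz mod fs = 12.6 MHz.
12.6 MHz ≤ fs/2 = 18.7 MHz, appears at 12.6 MHz.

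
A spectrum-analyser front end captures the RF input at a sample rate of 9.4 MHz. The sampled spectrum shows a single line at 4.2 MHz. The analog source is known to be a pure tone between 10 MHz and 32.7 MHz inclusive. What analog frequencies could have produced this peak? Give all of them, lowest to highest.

13.6 MHz, 14.6 MHz, 23 MHz, 24 MHz, 32.4 MHz

Frequencies that alias to 4.2 MHz are k·fs ± 4.2 MHz for integer k ≥ 0.
k=0: 4.2 MHz.
k=1: 5.2 MHz, 13.6 MHz.
k=2: 14.6 MHz, 23 MHz.
k=3: 24 MHz, 32.4 MHz.
k=4: 33.4 MHz, 41.8 MHz.
Within [10 MHz, 32.7 MHz]: 13.6 MHz, 14.6 MHz, 23 MHz, 24 MHz, 32.4 MHz.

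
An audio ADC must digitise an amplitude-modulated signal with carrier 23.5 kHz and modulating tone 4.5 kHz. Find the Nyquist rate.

AM sidebands sit at fc ± fm = 19 kHz and 28 kHz.
Highest-frequency component: 28 kHz.
Nyquist rate = 2 × 28 kHz = 56 kHz.

56 kHz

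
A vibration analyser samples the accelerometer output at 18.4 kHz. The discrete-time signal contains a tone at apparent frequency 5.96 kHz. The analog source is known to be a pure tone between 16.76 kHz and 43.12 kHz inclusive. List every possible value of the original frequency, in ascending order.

Frequencies that alias to 5.96 kHz are k·fs ± 5.96 kHz for integer k ≥ 0.
k=0: 5.96 kHz.
k=1: 12.44 kHz, 24.36 kHz.
k=2: 30.84 kHz, 42.76 kHz.
k=3: 49.24 kHz, 61.16 kHz.
Within [16.76 kHz, 43.12 kHz]: 24.36 kHz, 30.84 kHz, 42.76 kHz.

24.36 kHz, 30.84 kHz, 42.76 kHz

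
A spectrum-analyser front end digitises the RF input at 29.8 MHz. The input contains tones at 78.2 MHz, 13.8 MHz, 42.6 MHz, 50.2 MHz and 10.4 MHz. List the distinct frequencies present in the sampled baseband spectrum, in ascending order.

fs/2 = 14.9 MHz.
78.2 MHz mod fs = 18.6 MHz.
18.6 MHz > fs/2 = 14.9 MHz, folds to fs − 18.6 MHz = 11.2 MHz.
13.8 MHz ≤ fs/2 = 14.9 MHz, passes unchanged.
42.6 MHz mod fs = 12.8 MHz.
12.8 MHz ≤ fs/2 = 14.9 MHz, appears at 12.8 MHz.
50.2 MHz mod fs = 20.4 MHz.
20.4 MHz > fs/2 = 14.9 MHz, folds to fs − 20.4 MHz = 9.4 MHz.
10.4 MHz ≤ fs/2 = 14.9 MHz, passes unchanged.
Distinct values: {9.4 MHz, 10.4 MHz, 11.2 MHz, 12.8 MHz, 13.8 MHz}.

9.4 MHz, 10.4 MHz, 11.2 MHz, 12.8 MHz, 13.8 MHz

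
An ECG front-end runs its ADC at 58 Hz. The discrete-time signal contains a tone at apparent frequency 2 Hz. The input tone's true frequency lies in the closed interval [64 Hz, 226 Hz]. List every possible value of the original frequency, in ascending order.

114 Hz, 118 Hz, 172 Hz, 176 Hz

Frequencies that alias to 2 Hz are k·fs ± 2 Hz for integer k ≥ 0.
k=0: 2 Hz.
k=1: 56 Hz, 60 Hz.
k=2: 114 Hz, 118 Hz.
k=3: 172 Hz, 176 Hz.
k=4: 230 Hz, 234 Hz.
Within [64 Hz, 226 Hz]: 114 Hz, 118 Hz, 172 Hz, 176 Hz.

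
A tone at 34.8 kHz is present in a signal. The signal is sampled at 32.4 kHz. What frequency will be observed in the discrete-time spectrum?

34.8 kHz mod fs = 2.4 kHz.
2.4 kHz ≤ fs/2 = 16.2 kHz, appears at 2.4 kHz.

2.4 kHz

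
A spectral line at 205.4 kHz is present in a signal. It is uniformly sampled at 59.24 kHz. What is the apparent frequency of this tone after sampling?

205.4 kHz mod fs = 27.68 kHz.
27.68 kHz ≤ fs/2 = 29.62 kHz, appears at 27.68 kHz.

27.68 kHz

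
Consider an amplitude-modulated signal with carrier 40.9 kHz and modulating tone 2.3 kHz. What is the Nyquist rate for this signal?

AM sidebands sit at fc ± fm = 38.6 kHz and 43.2 kHz.
Highest-frequency component: 43.2 kHz.
Nyquist rate = 2 × 43.2 kHz = 86.4 kHz.

86.4 kHz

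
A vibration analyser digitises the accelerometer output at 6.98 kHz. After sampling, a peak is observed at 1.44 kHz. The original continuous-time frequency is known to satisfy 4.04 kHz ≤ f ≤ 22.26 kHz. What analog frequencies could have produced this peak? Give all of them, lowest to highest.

5.54 kHz, 8.42 kHz, 12.52 kHz, 15.4 kHz, 19.5 kHz

Frequencies that alias to 1.44 kHz are k·fs ± 1.44 kHz for integer k ≥ 0.
k=0: 1.44 kHz.
k=1: 5.54 kHz, 8.42 kHz.
k=2: 12.52 kHz, 15.4 kHz.
k=3: 19.5 kHz, 22.38 kHz.
k=4: 26.48 kHz, 29.36 kHz.
Within [4.04 kHz, 22.26 kHz]: 5.54 kHz, 8.42 kHz, 12.52 kHz, 15.4 kHz, 19.5 kHz.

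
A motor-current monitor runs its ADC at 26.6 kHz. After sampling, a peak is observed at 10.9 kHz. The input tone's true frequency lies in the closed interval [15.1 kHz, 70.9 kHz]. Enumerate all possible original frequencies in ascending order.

Frequencies that alias to 10.9 kHz are k·fs ± 10.9 kHz for integer k ≥ 0.
k=0: 10.9 kHz.
k=1: 15.7 kHz, 37.5 kHz.
k=2: 42.3 kHz, 64.1 kHz.
k=3: 68.9 kHz, 90.7 kHz.
k=4: 95.5 kHz, 117.3 kHz.
Within [15.1 kHz, 70.9 kHz]: 15.7 kHz, 37.5 kHz, 42.3 kHz, 64.1 kHz, 68.9 kHz.

15.7 kHz, 37.5 kHz, 42.3 kHz, 64.1 kHz, 68.9 kHz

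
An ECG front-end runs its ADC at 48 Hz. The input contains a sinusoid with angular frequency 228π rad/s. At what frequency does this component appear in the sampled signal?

18 Hz

ω = 228π rad/s → f = ω/(2π) = 114 Hz.
114 Hz mod fs = 18 Hz.
18 Hz ≤ fs/2 = 24 Hz, appears at 18 Hz.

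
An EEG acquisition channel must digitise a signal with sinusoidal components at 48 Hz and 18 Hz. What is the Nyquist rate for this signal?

96 Hz

Highest-frequency component: 48 Hz.
Nyquist rate = 2 × 48 Hz = 96 Hz.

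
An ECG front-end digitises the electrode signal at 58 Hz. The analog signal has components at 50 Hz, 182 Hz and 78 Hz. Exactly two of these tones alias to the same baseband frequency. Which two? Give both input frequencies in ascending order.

50 Hz, 182 Hz

fs/2 = 29 Hz.
50 Hz > fs/2 = 29 Hz, folds to fs − 50 Hz = 8 Hz.
182 Hz mod fs = 8 Hz.
8 Hz ≤ fs/2 = 29 Hz, appears at 8 Hz.
78 Hz mod fs = 20 Hz.
20 Hz ≤ fs/2 = 29 Hz, appears at 20 Hz.
50 Hz and 182 Hz both map to 8 Hz.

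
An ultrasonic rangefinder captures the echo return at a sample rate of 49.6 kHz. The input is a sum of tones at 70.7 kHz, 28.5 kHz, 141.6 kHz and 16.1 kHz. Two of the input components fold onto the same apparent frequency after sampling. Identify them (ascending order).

28.5 kHz, 70.7 kHz

fs/2 = 24.8 kHz.
70.7 kHz mod fs = 21.1 kHz.
21.1 kHz ≤ fs/2 = 24.8 kHz, appears at 21.1 kHz.
28.5 kHz > fs/2 = 24.8 kHz, folds to fs − 28.5 kHz = 21.1 kHz.
141.6 kHz mod fs = 42.4 kHz.
42.4 kHz > fs/2 = 24.8 kHz, folds to fs − 42.4 kHz = 7.2 kHz.
16.1 kHz ≤ fs/2 = 24.8 kHz, passes unchanged.
28.5 kHz and 70.7 kHz both map to 21.1 kHz.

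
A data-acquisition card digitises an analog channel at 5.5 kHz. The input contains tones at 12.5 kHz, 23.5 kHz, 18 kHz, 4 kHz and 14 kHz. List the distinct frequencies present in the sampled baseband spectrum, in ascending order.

fs/2 = 2.75 kHz.
12.5 kHz mod fs = 1.5 kHz.
1.5 kHz ≤ fs/2 = 2.75 kHz, appears at 1.5 kHz.
23.5 kHz mod fs = 1.5 kHz.
1.5 kHz ≤ fs/2 = 2.75 kHz, appears at 1.5 kHz.
18 kHz mod fs = 1.5 kHz.
1.5 kHz ≤ fs/2 = 2.75 kHz, appears at 1.5 kHz.
4 kHz > fs/2 = 2.75 kHz, folds to fs − 4 kHz = 1.5 kHz.
14 kHz mod fs = 3 kHz.
3 kHz > fs/2 = 2.75 kHz, folds to fs − 3 kHz = 2.5 kHz.
Distinct values: {1.5 kHz, 2.5 kHz}.

1.5 kHz, 2.5 kHz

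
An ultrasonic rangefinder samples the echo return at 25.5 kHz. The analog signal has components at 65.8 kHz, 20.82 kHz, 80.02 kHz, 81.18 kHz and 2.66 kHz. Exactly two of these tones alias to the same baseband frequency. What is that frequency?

fs/2 = 12.75 kHz.
65.8 kHz mod fs = 14.8 kHz.
14.8 kHz > fs/2 = 12.75 kHz, folds to fs − 14.8 kHz = 10.7 kHz.
20.82 kHz > fs/2 = 12.75 kHz, folds to fs − 20.82 kHz = 4.68 kHz.
80.02 kHz mod fs = 3.52 kHz.
3.52 kHz ≤ fs/2 = 12.75 kHz, appears at 3.52 kHz.
81.18 kHz mod fs = 4.68 kHz.
4.68 kHz ≤ fs/2 = 12.75 kHz, appears at 4.68 kHz.
2.66 kHz ≤ fs/2 = 12.75 kHz, passes unchanged.
20.82 kHz and 81.18 kHz both map to 4.68 kHz.

4.68 kHz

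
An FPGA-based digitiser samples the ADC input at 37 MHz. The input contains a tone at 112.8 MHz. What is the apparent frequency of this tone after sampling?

1.8 MHz

112.8 MHz mod fs = 1.8 MHz.
1.8 MHz ≤ fs/2 = 18.5 MHz, appears at 1.8 MHz.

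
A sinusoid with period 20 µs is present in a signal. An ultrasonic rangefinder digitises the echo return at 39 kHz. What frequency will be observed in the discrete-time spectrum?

T = 20 µs → f = 1/T = 50 kHz.
50 kHz mod fs = 11 kHz.
11 kHz ≤ fs/2 = 19.5 kHz, appears at 11 kHz.

11 kHz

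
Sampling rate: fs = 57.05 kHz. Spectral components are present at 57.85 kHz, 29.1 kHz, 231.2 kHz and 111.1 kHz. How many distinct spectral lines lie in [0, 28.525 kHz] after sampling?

3

fs/2 = 28.525 kHz.
57.85 kHz mod fs = 0.8 kHz.
0.8 kHz ≤ fs/2 = 28.525 kHz, appears at 0.8 kHz.
29.1 kHz > fs/2 = 28.525 kHz, folds to fs − 29.1 kHz = 27.95 kHz.
231.2 kHz mod fs = 3 kHz.
3 kHz ≤ fs/2 = 28.525 kHz, appears at 3 kHz.
111.1 kHz mod fs = 54.05 kHz.
54.05 kHz > fs/2 = 28.525 kHz, folds to fs − 54.05 kHz = 3 kHz.
Distinct values: {0.8 kHz, 3 kHz, 27.95 kHz} → 3.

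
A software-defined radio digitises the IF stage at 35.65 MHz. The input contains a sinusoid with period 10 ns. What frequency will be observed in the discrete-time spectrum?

T = 10 ns → f = 1/T = 100 MHz.
100 MHz mod fs = 28.7 MHz.
28.7 MHz > fs/2 = 17.825 MHz, folds to fs − 28.7 MHz = 6.95 MHz.

6.95 MHz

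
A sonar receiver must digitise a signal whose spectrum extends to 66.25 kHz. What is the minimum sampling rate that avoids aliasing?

132.5 kHz

Nyquist rate = 2 × 66.25 kHz = 132.5 kHz.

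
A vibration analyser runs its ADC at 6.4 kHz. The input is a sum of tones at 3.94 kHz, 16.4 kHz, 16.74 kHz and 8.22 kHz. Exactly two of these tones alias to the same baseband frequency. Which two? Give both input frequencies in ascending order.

fs/2 = 3.2 kHz.
3.94 kHz > fs/2 = 3.2 kHz, folds to fs − 3.94 kHz = 2.46 kHz.
16.4 kHz mod fs = 3.6 kHz.
3.6 kHz > fs/2 = 3.2 kHz, folds to fs − 3.6 kHz = 2.8 kHz.
16.74 kHz mod fs = 3.94 kHz.
3.94 kHz > fs/2 = 3.2 kHz, folds to fs − 3.94 kHz = 2.46 kHz.
8.22 kHz mod fs = 1.82 kHz.
1.82 kHz ≤ fs/2 = 3.2 kHz, appears at 1.82 kHz.
3.94 kHz and 16.74 kHz both map to 2.46 kHz.

3.94 kHz, 16.74 kHz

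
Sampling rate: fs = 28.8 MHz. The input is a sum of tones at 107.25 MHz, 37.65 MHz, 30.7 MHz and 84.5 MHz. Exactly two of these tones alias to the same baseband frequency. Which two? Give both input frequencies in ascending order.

fs/2 = 14.4 MHz.
107.25 MHz mod fs = 20.85 MHz.
20.85 MHz > fs/2 = 14.4 MHz, folds to fs − 20.85 MHz = 7.95 MHz.
37.65 MHz mod fs = 8.85 MHz.
8.85 MHz ≤ fs/2 = 14.4 MHz, appears at 8.85 MHz.
30.7 MHz mod fs = 1.9 MHz.
1.9 MHz ≤ fs/2 = 14.4 MHz, appears at 1.9 MHz.
84.5 MHz mod fs = 26.9 MHz.
26.9 MHz > fs/2 = 14.4 MHz, folds to fs − 26.9 MHz = 1.9 MHz.
30.7 MHz and 84.5 MHz both map to 1.9 MHz.

30.7 MHz, 84.5 MHz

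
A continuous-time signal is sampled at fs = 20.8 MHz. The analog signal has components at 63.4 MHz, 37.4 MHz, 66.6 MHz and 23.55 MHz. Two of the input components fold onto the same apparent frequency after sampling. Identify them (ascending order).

37.4 MHz, 66.6 MHz

fs/2 = 10.4 MHz.
63.4 MHz mod fs = 1 MHz.
1 MHz ≤ fs/2 = 10.4 MHz, appears at 1 MHz.
37.4 MHz mod fs = 16.6 MHz.
16.6 MHz > fs/2 = 10.4 MHz, folds to fs − 16.6 MHz = 4.2 MHz.
66.6 MHz mod fs = 4.2 MHz.
4.2 MHz ≤ fs/2 = 10.4 MHz, appears at 4.2 MHz.
23.55 MHz mod fs = 2.75 MHz.
2.75 MHz ≤ fs/2 = 10.4 MHz, appears at 2.75 MHz.
37.4 MHz and 66.6 MHz both map to 4.2 MHz.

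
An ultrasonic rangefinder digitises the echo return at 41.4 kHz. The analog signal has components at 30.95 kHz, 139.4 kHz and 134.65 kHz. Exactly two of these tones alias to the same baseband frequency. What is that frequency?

10.45 kHz

fs/2 = 20.7 kHz.
30.95 kHz > fs/2 = 20.7 kHz, folds to fs − 30.95 kHz = 10.45 kHz.
139.4 kHz mod fs = 15.2 kHz.
15.2 kHz ≤ fs/2 = 20.7 kHz, appears at 15.2 kHz.
134.65 kHz mod fs = 10.45 kHz.
10.45 kHz ≤ fs/2 = 20.7 kHz, appears at 10.45 kHz.
30.95 kHz and 134.65 kHz both map to 10.45 kHz.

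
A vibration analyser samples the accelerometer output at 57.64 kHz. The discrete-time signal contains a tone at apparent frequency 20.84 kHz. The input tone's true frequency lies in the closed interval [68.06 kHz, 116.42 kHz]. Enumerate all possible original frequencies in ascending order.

78.48 kHz, 94.44 kHz

Frequencies that alias to 20.84 kHz are k·fs ± 20.84 kHz for integer k ≥ 0.
k=0: 20.84 kHz.
k=1: 36.8 kHz, 78.48 kHz.
k=2: 94.44 kHz, 136.12 kHz.
k=3: 152.08 kHz, 193.76 kHz.
Within [68.06 kHz, 116.42 kHz]: 78.48 kHz, 94.44 kHz.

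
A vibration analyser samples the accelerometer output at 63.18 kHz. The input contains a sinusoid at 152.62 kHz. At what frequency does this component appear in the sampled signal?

26.26 kHz

152.62 kHz mod fs = 26.26 kHz.
26.26 kHz ≤ fs/2 = 31.59 kHz, appears at 26.26 kHz.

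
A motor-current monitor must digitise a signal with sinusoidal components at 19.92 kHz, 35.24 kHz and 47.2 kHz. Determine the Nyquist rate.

Highest-frequency component: 47.2 kHz.
Nyquist rate = 2 × 47.2 kHz = 94.4 kHz.

94.4 kHz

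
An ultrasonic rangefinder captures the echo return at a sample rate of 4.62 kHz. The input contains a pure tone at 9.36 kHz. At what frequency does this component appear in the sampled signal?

9.36 kHz mod fs = 0.12 kHz.
0.12 kHz ≤ fs/2 = 2.31 kHz, appears at 0.12 kHz.

0.12 kHz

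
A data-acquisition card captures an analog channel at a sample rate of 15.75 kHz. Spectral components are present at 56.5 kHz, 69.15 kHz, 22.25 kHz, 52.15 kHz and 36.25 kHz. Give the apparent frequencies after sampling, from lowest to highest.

fs/2 = 7.875 kHz.
56.5 kHz mod fs = 9.25 kHz.
9.25 kHz > fs/2 = 7.875 kHz, folds to fs − 9.25 kHz = 6.5 kHz.
69.15 kHz mod fs = 6.15 kHz.
6.15 kHz ≤ fs/2 = 7.875 kHz, appears at 6.15 kHz.
22.25 kHz mod fs = 6.5 kHz.
6.5 kHz ≤ fs/2 = 7.875 kHz, appears at 6.5 kHz.
52.15 kHz mod fs = 4.9 kHz.
4.9 kHz ≤ fs/2 = 7.875 kHz, appears at 4.9 kHz.
36.25 kHz mod fs = 4.75 kHz.
4.75 kHz ≤ fs/2 = 7.875 kHz, appears at 4.75 kHz.
Distinct values: {4.75 kHz, 4.9 kHz, 6.15 kHz, 6.5 kHz}.

4.75 kHz, 4.9 kHz, 6.15 kHz, 6.5 kHz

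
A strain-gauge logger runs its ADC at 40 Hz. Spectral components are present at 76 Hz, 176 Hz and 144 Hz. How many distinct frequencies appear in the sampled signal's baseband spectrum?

2

fs/2 = 20 Hz.
76 Hz mod fs = 36 Hz.
36 Hz > fs/2 = 20 Hz, folds to fs − 36 Hz = 4 Hz.
176 Hz mod fs = 16 Hz.
16 Hz ≤ fs/2 = 20 Hz, appears at 16 Hz.
144 Hz mod fs = 24 Hz.
24 Hz > fs/2 = 20 Hz, folds to fs − 24 Hz = 16 Hz.
Distinct values: {4 Hz, 16 Hz} → 2.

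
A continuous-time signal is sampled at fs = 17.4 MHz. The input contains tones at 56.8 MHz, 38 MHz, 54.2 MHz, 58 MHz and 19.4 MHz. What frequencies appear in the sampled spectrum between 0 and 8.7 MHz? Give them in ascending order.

fs/2 = 8.7 MHz.
56.8 MHz mod fs = 4.6 MHz.
4.6 MHz ≤ fs/2 = 8.7 MHz, appears at 4.6 MHz.
38 MHz mod fs = 3.2 MHz.
3.2 MHz ≤ fs/2 = 8.7 MHz, appears at 3.2 MHz.
54.2 MHz mod fs = 2 MHz.
2 MHz ≤ fs/2 = 8.7 MHz, appears at 2 MHz.
58 MHz mod fs = 5.8 MHz.
5.8 MHz ≤ fs/2 = 8.7 MHz, appears at 5.8 MHz.
19.4 MHz mod fs = 2 MHz.
2 MHz ≤ fs/2 = 8.7 MHz, appears at 2 MHz.
Distinct values: {2 MHz, 3.2 MHz, 4.6 MHz, 5.8 MHz}.

2 MHz, 3.2 MHz, 4.6 MHz, 5.8 MHz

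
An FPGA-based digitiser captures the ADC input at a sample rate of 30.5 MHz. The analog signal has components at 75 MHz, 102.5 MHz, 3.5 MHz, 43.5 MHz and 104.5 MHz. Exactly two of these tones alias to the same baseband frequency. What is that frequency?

13 MHz

fs/2 = 15.25 MHz.
75 MHz mod fs = 14 MHz.
14 MHz ≤ fs/2 = 15.25 MHz, appears at 14 MHz.
102.5 MHz mod fs = 11 MHz.
11 MHz ≤ fs/2 = 15.25 MHz, appears at 11 MHz.
3.5 MHz ≤ fs/2 = 15.25 MHz, passes unchanged.
43.5 MHz mod fs = 13 MHz.
13 MHz ≤ fs/2 = 15.25 MHz, appears at 13 MHz.
104.5 MHz mod fs = 13 MHz.
13 MHz ≤ fs/2 = 15.25 MHz, appears at 13 MHz.
43.5 MHz and 104.5 MHz both map to 13 MHz.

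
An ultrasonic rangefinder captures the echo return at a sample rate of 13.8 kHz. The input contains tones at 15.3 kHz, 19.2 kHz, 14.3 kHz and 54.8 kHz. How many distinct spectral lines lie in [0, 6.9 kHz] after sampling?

4

fs/2 = 6.9 kHz.
15.3 kHz mod fs = 1.5 kHz.
1.5 kHz ≤ fs/2 = 6.9 kHz, appears at 1.5 kHz.
19.2 kHz mod fs = 5.4 kHz.
5.4 kHz ≤ fs/2 = 6.9 kHz, appears at 5.4 kHz.
14.3 kHz mod fs = 0.5 kHz.
0.5 kHz ≤ fs/2 = 6.9 kHz, appears at 0.5 kHz.
54.8 kHz mod fs = 13.4 kHz.
13.4 kHz > fs/2 = 6.9 kHz, folds to fs − 13.4 kHz = 0.4 kHz.
Distinct values: {0.4 kHz, 0.5 kHz, 1.5 kHz, 5.4 kHz} → 4.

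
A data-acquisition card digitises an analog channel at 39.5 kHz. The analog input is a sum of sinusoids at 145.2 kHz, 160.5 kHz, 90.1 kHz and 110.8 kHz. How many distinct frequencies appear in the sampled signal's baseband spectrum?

fs/2 = 19.75 kHz.
145.2 kHz mod fs = 26.7 kHz.
26.7 kHz > fs/2 = 19.75 kHz, folds to fs − 26.7 kHz = 12.8 kHz.
160.5 kHz mod fs = 2.5 kHz.
2.5 kHz ≤ fs/2 = 19.75 kHz, appears at 2.5 kHz.
90.1 kHz mod fs = 11.1 kHz.
11.1 kHz ≤ fs/2 = 19.75 kHz, appears at 11.1 kHz.
110.8 kHz mod fs = 31.8 kHz.
31.8 kHz > fs/2 = 19.75 kHz, folds to fs − 31.8 kHz = 7.7 kHz.
Distinct values: {2.5 kHz, 7.7 kHz, 11.1 kHz, 12.8 kHz} → 4.

4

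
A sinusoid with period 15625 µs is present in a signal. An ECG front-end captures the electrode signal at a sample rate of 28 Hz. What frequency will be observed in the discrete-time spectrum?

T = 15625 µs → f = 1/T = 64 Hz.
64 Hz mod fs = 8 Hz.
8 Hz ≤ fs/2 = 14 Hz, appears at 8 Hz.

8 Hz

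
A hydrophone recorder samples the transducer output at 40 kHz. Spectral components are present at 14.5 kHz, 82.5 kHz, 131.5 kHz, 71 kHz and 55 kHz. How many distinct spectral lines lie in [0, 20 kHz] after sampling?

fs/2 = 20 kHz.
14.5 kHz ≤ fs/2 = 20 kHz, passes unchanged.
82.5 kHz mod fs = 2.5 kHz.
2.5 kHz ≤ fs/2 = 20 kHz, appears at 2.5 kHz.
131.5 kHz mod fs = 11.5 kHz.
11.5 kHz ≤ fs/2 = 20 kHz, appears at 11.5 kHz.
71 kHz mod fs = 31 kHz.
31 kHz > fs/2 = 20 kHz, folds to fs − 31 kHz = 9 kHz.
55 kHz mod fs = 15 kHz.
15 kHz ≤ fs/2 = 20 kHz, appears at 15 kHz.
Distinct values: {2.5 kHz, 9 kHz, 11.5 kHz, 14.5 kHz, 15 kHz} → 5.

5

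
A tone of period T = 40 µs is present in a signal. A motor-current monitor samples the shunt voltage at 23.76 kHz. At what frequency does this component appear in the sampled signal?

T = 40 µs → f = 1/T = 25 kHz.
25 kHz mod fs = 1.24 kHz.
1.24 kHz ≤ fs/2 = 11.88 kHz, appears at 1.24 kHz.

1.24 kHz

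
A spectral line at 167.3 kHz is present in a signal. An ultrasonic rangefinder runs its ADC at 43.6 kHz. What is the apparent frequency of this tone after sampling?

7.1 kHz

167.3 kHz mod fs = 36.5 kHz.
36.5 kHz > fs/2 = 21.8 kHz, folds to fs − 36.5 kHz = 7.1 kHz.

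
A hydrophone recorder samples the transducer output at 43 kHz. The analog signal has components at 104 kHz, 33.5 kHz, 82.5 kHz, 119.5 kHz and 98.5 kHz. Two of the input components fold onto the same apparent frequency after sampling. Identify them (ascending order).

33.5 kHz, 119.5 kHz

fs/2 = 21.5 kHz.
104 kHz mod fs = 18 kHz.
18 kHz ≤ fs/2 = 21.5 kHz, appears at 18 kHz.
33.5 kHz > fs/2 = 21.5 kHz, folds to fs − 33.5 kHz = 9.5 kHz.
82.5 kHz mod fs = 39.5 kHz.
39.5 kHz > fs/2 = 21.5 kHz, folds to fs − 39.5 kHz = 3.5 kHz.
119.5 kHz mod fs = 33.5 kHz.
33.5 kHz > fs/2 = 21.5 kHz, folds to fs − 33.5 kHz = 9.5 kHz.
98.5 kHz mod fs = 12.5 kHz.
12.5 kHz ≤ fs/2 = 21.5 kHz, appears at 12.5 kHz.
33.5 kHz and 119.5 kHz both map to 9.5 kHz.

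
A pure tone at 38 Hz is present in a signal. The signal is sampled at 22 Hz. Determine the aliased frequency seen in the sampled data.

6 Hz

38 Hz mod fs = 16 Hz.
16 Hz > fs/2 = 11 Hz, folds to fs − 16 Hz = 6 Hz.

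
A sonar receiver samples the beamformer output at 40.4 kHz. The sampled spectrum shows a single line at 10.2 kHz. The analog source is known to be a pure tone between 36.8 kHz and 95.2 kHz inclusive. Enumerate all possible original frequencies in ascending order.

50.6 kHz, 70.6 kHz, 91 kHz

Frequencies that alias to 10.2 kHz are k·fs ± 10.2 kHz for integer k ≥ 0.
k=0: 10.2 kHz.
k=1: 30.2 kHz, 50.6 kHz.
k=2: 70.6 kHz, 91 kHz.
k=3: 111 kHz, 131.4 kHz.
Within [36.8 kHz, 95.2 kHz]: 50.6 kHz, 70.6 kHz, 91 kHz.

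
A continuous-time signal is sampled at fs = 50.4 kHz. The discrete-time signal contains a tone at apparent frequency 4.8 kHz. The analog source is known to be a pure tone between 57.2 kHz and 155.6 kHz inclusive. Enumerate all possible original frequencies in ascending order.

96 kHz, 105.6 kHz, 146.4 kHz

Frequencies that alias to 4.8 kHz are k·fs ± 4.8 kHz for integer k ≥ 0.
k=0: 4.8 kHz.
k=1: 45.6 kHz, 55.2 kHz.
k=2: 96 kHz, 105.6 kHz.
k=3: 146.4 kHz, 156 kHz.
k=4: 196.8 kHz, 206.4 kHz.
Within [57.2 kHz, 155.6 kHz]: 96 kHz, 105.6 kHz, 146.4 kHz.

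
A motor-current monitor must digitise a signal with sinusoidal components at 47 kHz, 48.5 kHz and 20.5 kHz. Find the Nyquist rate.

Highest-frequency component: 48.5 kHz.
Nyquist rate = 2 × 48.5 kHz = 97 kHz.

97 kHz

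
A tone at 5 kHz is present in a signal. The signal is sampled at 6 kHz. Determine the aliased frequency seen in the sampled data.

1 kHz

5 kHz > fs/2 = 3 kHz, folds to fs − 5 kHz = 1 kHz.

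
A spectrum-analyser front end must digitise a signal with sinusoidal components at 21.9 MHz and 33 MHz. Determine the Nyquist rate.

66 MHz

Highest-frequency component: 33 MHz.
Nyquist rate = 2 × 33 MHz = 66 MHz.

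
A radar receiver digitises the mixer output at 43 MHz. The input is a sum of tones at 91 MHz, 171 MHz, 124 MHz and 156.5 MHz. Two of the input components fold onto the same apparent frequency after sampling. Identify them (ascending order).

91 MHz, 124 MHz

fs/2 = 21.5 MHz.
91 MHz mod fs = 5 MHz.
5 MHz ≤ fs/2 = 21.5 MHz, appears at 5 MHz.
171 MHz mod fs = 42 MHz.
42 MHz > fs/2 = 21.5 MHz, folds to fs − 42 MHz = 1 MHz.
124 MHz mod fs = 38 MHz.
38 MHz > fs/2 = 21.5 MHz, folds to fs − 38 MHz = 5 MHz.
156.5 MHz mod fs = 27.5 MHz.
27.5 MHz > fs/2 = 21.5 MHz, folds to fs − 27.5 MHz = 15.5 MHz.
91 MHz and 124 MHz both map to 5 MHz.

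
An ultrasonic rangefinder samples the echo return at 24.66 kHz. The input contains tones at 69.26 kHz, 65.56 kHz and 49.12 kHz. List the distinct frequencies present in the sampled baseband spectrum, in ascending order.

fs/2 = 12.33 kHz.
69.26 kHz mod fs = 19.94 kHz.
19.94 kHz > fs/2 = 12.33 kHz, folds to fs − 19.94 kHz = 4.72 kHz.
65.56 kHz mod fs = 16.24 kHz.
16.24 kHz > fs/2 = 12.33 kHz, folds to fs − 16.24 kHz = 8.42 kHz.
49.12 kHz mod fs = 24.46 kHz.
24.46 kHz > fs/2 = 12.33 kHz, folds to fs − 24.46 kHz = 0.2 kHz.
Distinct values: {0.2 kHz, 4.72 kHz, 8.42 kHz}.

0.2 kHz, 4.72 kHz, 8.42 kHz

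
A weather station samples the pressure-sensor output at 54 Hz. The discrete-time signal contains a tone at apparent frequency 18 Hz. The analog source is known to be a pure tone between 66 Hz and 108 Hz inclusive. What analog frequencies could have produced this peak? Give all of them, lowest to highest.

72 Hz, 90 Hz

Frequencies that alias to 18 Hz are k·fs ± 18 Hz for integer k ≥ 0.
k=0: 18 Hz.
k=1: 36 Hz, 72 Hz.
k=2: 90 Hz, 126 Hz.
k=3: 144 Hz, 180 Hz.
Within [66 Hz, 108 Hz]: 72 Hz, 90 Hz.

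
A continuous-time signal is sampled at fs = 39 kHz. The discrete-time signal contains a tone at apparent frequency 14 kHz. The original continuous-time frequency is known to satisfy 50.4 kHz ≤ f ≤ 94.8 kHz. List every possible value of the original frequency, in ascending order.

Frequencies that alias to 14 kHz are k·fs ± 14 kHz for integer k ≥ 0.
k=0: 14 kHz.
k=1: 25 kHz, 53 kHz.
k=2: 64 kHz, 92 kHz.
k=3: 103 kHz, 131 kHz.
Within [50.4 kHz, 94.8 kHz]: 53 kHz, 64 kHz, 92 kHz.

53 kHz, 64 kHz, 92 kHz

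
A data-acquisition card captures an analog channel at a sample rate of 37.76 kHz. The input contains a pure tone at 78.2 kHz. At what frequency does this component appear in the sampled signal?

2.68 kHz

78.2 kHz mod fs = 2.68 kHz.
2.68 kHz ≤ fs/2 = 18.88 kHz, appears at 2.68 kHz.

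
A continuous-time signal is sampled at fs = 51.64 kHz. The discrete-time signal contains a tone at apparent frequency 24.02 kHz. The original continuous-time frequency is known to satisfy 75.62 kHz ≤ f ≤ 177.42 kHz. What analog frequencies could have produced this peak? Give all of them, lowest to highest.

Frequencies that alias to 24.02 kHz are k·fs ± 24.02 kHz for integer k ≥ 0.
k=0: 24.02 kHz.
k=1: 27.62 kHz, 75.66 kHz.
k=2: 79.26 kHz, 127.3 kHz.
k=3: 130.9 kHz, 178.94 kHz.
k=4: 182.54 kHz, 230.58 kHz.
Within [75.62 kHz, 177.42 kHz]: 75.66 kHz, 79.26 kHz, 127.3 kHz, 130.9 kHz.

75.66 kHz, 79.26 kHz, 127.3 kHz, 130.9 kHz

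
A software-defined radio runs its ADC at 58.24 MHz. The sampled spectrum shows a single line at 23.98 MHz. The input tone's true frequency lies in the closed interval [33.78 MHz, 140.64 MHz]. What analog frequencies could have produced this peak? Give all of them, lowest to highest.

Frequencies that alias to 23.98 MHz are k·fs ± 23.98 MHz for integer k ≥ 0.
k=0: 23.98 MHz.
k=1: 34.26 MHz, 82.22 MHz.
k=2: 92.5 MHz, 140.46 MHz.
k=3: 150.74 MHz, 198.7 MHz.
Within [33.78 MHz, 140.64 MHz]: 34.26 MHz, 82.22 MHz, 92.5 MHz, 140.46 MHz.

34.26 MHz, 82.22 MHz, 92.5 MHz, 140.46 MHz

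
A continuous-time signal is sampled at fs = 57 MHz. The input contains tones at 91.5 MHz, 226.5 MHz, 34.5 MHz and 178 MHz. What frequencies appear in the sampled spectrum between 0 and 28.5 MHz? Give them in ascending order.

1.5 MHz, 7 MHz, 22.5 MHz

fs/2 = 28.5 MHz.
91.5 MHz mod fs = 34.5 MHz.
34.5 MHz > fs/2 = 28.5 MHz, folds to fs − 34.5 MHz = 22.5 MHz.
226.5 MHz mod fs = 55.5 MHz.
55.5 MHz > fs/2 = 28.5 MHz, folds to fs − 55.5 MHz = 1.5 MHz.
34.5 MHz > fs/2 = 28.5 MHz, folds to fs − 34.5 MHz = 22.5 MHz.
178 MHz mod fs = 7 MHz.
7 MHz ≤ fs/2 = 28.5 MHz, appears at 7 MHz.
Distinct values: {1.5 MHz, 7 MHz, 22.5 MHz}.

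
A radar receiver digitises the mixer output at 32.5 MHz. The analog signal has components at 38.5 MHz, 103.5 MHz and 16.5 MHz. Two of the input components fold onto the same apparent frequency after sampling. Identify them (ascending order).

38.5 MHz, 103.5 MHz

fs/2 = 16.25 MHz.
38.5 MHz mod fs = 6 MHz.
6 MHz ≤ fs/2 = 16.25 MHz, appears at 6 MHz.
103.5 MHz mod fs = 6 MHz.
6 MHz ≤ fs/2 = 16.25 MHz, appears at 6 MHz.
16.5 MHz > fs/2 = 16.25 MHz, folds to fs − 16.5 MHz = 16 MHz.
38.5 MHz and 103.5 MHz both map to 6 MHz.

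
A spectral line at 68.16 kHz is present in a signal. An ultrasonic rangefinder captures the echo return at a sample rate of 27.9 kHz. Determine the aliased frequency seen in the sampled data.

12.36 kHz

68.16 kHz mod fs = 12.36 kHz.
12.36 kHz ≤ fs/2 = 13.95 kHz, appears at 12.36 kHz.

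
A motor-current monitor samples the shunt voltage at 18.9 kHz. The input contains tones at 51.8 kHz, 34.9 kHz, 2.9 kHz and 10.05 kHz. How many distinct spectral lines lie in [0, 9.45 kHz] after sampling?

3

fs/2 = 9.45 kHz.
51.8 kHz mod fs = 14 kHz.
14 kHz > fs/2 = 9.45 kHz, folds to fs − 14 kHz = 4.9 kHz.
34.9 kHz mod fs = 16 kHz.
16 kHz > fs/2 = 9.45 kHz, folds to fs − 16 kHz = 2.9 kHz.
2.9 kHz ≤ fs/2 = 9.45 kHz, passes unchanged.
10.05 kHz > fs/2 = 9.45 kHz, folds to fs − 10.05 kHz = 8.85 kHz.
Distinct values: {2.9 kHz, 4.9 kHz, 8.85 kHz} → 3.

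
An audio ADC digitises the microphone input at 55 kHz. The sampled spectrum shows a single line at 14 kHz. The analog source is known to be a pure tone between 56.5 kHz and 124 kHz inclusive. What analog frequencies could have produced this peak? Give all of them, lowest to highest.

Frequencies that alias to 14 kHz are k·fs ± 14 kHz for integer k ≥ 0.
k=0: 14 kHz.
k=1: 41 kHz, 69 kHz.
k=2: 96 kHz, 124 kHz.
k=3: 151 kHz, 179 kHz.
Within [56.5 kHz, 124 kHz]: 69 kHz, 96 kHz, 124 kHz.

69 kHz, 96 kHz, 124 kHz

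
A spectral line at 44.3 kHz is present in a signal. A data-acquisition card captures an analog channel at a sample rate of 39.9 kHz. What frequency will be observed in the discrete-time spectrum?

44.3 kHz mod fs = 4.4 kHz.
4.4 kHz ≤ fs/2 = 19.95 kHz, appears at 4.4 kHz.

4.4 kHz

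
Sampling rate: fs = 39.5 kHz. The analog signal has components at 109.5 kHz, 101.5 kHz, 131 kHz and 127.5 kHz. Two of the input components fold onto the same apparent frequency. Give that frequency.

fs/2 = 19.75 kHz.
109.5 kHz mod fs = 30.5 kHz.
30.5 kHz > fs/2 = 19.75 kHz, folds to fs − 30.5 kHz = 9 kHz.
101.5 kHz mod fs = 22.5 kHz.
22.5 kHz > fs/2 = 19.75 kHz, folds to fs − 22.5 kHz = 17 kHz.
131 kHz mod fs = 12.5 kHz.
12.5 kHz ≤ fs/2 = 19.75 kHz, appears at 12.5 kHz.
127.5 kHz mod fs = 9 kHz.
9 kHz ≤ fs/2 = 19.75 kHz, appears at 9 kHz.
109.5 kHz and 127.5 kHz both map to 9 kHz.

9 kHz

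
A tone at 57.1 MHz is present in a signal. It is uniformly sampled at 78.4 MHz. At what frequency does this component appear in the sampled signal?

21.3 MHz

57.1 MHz > fs/2 = 39.2 MHz, folds to fs − 57.1 MHz = 21.3 MHz.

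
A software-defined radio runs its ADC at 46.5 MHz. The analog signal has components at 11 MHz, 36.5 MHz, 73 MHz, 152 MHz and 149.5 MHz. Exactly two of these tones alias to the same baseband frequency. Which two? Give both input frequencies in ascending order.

36.5 MHz, 149.5 MHz

fs/2 = 23.25 MHz.
11 MHz ≤ fs/2 = 23.25 MHz, passes unchanged.
36.5 MHz > fs/2 = 23.25 MHz, folds to fs − 36.5 MHz = 10 MHz.
73 MHz mod fs = 26.5 MHz.
26.5 MHz > fs/2 = 23.25 MHz, folds to fs − 26.5 MHz = 20 MHz.
152 MHz mod fs = 12.5 MHz.
12.5 MHz ≤ fs/2 = 23.25 MHz, appears at 12.5 MHz.
149.5 MHz mod fs = 10 MHz.
10 MHz ≤ fs/2 = 23.25 MHz, appears at 10 MHz.
36.5 MHz and 149.5 MHz both map to 10 MHz.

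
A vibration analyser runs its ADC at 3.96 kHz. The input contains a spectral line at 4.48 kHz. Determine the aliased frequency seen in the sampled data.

0.52 kHz

4.48 kHz mod fs = 0.52 kHz.
0.52 kHz ≤ fs/2 = 1.98 kHz, appears at 0.52 kHz.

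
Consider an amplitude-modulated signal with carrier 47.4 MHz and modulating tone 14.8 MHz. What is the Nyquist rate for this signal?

124.4 MHz

AM sidebands sit at fc ± fm = 32.6 MHz and 62.2 MHz.
Highest-frequency component: 62.2 MHz.
Nyquist rate = 2 × 62.2 MHz = 124.4 MHz.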